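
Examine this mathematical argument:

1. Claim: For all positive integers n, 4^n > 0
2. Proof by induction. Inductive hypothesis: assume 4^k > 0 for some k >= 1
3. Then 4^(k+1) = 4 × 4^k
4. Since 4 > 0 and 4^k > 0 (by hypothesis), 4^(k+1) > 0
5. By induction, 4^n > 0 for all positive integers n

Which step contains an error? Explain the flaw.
Step 5: By induction, 4^n > 0 for all positive integers n

Step 5 concludes the proof by induction, but no base case was ever established. A valid induction proof requires: (1) a base case proving 4^1 > 0, and (2) an inductive step showing IF 4^k > 0 THEN 4^(k+1) > 0. Steps 2-4 correctly establish the inductive step, but without the base case the conclusion in step 5 does not follow.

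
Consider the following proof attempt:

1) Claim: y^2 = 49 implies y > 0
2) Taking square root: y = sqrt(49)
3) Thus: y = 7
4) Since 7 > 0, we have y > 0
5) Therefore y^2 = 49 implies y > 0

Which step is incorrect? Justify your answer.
Step 2: Taking square root: y = sqrt(49)

Step 2 takes the square root and assumes the positive root only. The equation y^2 = 49 actually has two solutions: y = 7 and y = -7. The proof silently assumes y > 0 without justification, then uses this assumption to conclude y > 0, which is circular. The counterexample y = -7 shows the claim is false.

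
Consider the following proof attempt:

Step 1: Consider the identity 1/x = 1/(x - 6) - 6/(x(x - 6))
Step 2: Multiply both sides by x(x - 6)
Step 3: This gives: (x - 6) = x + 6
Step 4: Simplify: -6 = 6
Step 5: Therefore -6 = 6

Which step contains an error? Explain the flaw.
Step 3: This gives: (x - 6) = x + 6

Step 3 makes a sign error when clearing denominators. Multiplying -6/(x(x - 6)) by x(x - 6) gives -6, not +6. The correct result is (x - 6) = x - 6, which is trivially true, not (x - 6) = x + 6. (Step 1 is a valid identity: 1/(x - 6) - 6/(x(x - 6)) = (x - 6)/(x(x - 6)) = 1/x.)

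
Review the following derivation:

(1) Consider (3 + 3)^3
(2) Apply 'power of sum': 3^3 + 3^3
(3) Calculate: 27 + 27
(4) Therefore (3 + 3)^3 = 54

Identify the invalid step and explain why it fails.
Step 2: Apply 'power of sum': 3^3 + 3^3

Step 2 incorrectly applies a non-existent rule '(a+b)^n = a^n + b^n'. This is false in general. The correct expansion uses the binomial theorem. The actual value is (3 + 3)^3 = 6^3 = 216, not 54.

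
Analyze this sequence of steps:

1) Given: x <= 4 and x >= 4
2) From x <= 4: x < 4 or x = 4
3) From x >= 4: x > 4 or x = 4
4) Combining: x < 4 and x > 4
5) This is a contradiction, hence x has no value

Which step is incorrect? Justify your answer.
Step 4: Combining: x < 4 and x > 4

Step 4 incorrectly combines the conditions. From x <= 4 and x >= 4, the intersection is x = 4. The error treats the 'or' cases as 'and' requirements. The correct conclusion is that x = 4 is the unique solution, not that no solution exists.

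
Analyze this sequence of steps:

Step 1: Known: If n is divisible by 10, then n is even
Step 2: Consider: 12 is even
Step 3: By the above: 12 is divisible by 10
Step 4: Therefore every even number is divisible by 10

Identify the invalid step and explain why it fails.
Step 3: By the above: 12 is divisible by 10

Step 3 commits the fallacy of affirming the consequent. The known fact 'divisible by 10 → even' does NOT imply 'even → divisible by 10'. That would be the converse, which is false. For example, 12 is even but 12 ÷ 10 = 1.20, which is not an integer.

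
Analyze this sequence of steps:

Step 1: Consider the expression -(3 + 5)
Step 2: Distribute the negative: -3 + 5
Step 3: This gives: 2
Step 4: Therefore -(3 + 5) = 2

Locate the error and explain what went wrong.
Step 2: Distribute the negative: -3 + 5

Step 2 incorrectly distributes the negative sign. The correct distribution is -(3 + 5) = -3 - 5 = -8. The negative must be applied to both terms, not just the first. The error treats -(3 + 5) as -3 + 5, which equals 2 instead of -8.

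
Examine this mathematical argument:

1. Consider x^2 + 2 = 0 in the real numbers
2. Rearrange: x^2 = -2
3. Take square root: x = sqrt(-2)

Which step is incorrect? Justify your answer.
Step 3: Take square root: x = sqrt(-2)

Step 3 takes the square root of -2, which is negative. In the real number system, the square root of a negative number is undefined. The equation x^2 + 2 = 0 has no real solutions. Square roots of negative numbers only exist in the complex numbers.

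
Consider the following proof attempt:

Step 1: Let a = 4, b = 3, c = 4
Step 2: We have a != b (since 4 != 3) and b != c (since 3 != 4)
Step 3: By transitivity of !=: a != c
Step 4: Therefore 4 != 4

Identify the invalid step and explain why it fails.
Step 3: By transitivity of !=: a != c

Step 3 incorrectly applies transitivity to the '!=' relation. Transitivity states: if a R b and b R c, then a R c. However, '!=' is not transitive. Counterexample: 4 != 3 and 3 != 4, but 4 = 4 (both equal 4). Transitivity holds for relations like <, <=, =, but not for !=.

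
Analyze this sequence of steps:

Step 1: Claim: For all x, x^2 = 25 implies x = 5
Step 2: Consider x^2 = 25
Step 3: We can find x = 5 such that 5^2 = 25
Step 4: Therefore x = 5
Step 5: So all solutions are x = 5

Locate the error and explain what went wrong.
Step 4: Therefore x = 5

Step 4 incorrectly concludes that x = 5 is the only solution. The proof shows that x = 5 is A solution (existence), but does not show it is the ONLY solution (uniqueness). In fact, x = -5 is also a solution since (-5)^2 = 25. Finding one solution doesn't prove there are no others.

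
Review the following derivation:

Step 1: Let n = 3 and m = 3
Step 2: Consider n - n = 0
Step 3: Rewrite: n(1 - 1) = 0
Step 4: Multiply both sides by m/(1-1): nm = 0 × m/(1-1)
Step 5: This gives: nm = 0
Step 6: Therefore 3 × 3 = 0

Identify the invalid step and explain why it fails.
Step 4: Multiply both sides by m/(1-1): nm = 0 × m/(1-1)

Step 4 multiplies both sides by m/(1-1). However, 1-1 = 0, so this is multiplication by m/0, which is undefined. We cannot multiply by an undefined expression.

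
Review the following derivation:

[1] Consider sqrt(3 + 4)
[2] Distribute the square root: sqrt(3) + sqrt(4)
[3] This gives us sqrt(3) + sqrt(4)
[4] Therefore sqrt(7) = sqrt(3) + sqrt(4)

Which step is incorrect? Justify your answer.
Step 2: Distribute the square root: sqrt(3) + sqrt(4)

Step 2 incorrectly 'distributes' the square root over addition. The square root function does not distribute: sqrt(a + b) ≠ sqrt(a) + sqrt(b). In fact, sqrt(3 + 4) = sqrt(7) ≈ 2.6458, while sqrt(3) + sqrt(4) ≈ 3.7321.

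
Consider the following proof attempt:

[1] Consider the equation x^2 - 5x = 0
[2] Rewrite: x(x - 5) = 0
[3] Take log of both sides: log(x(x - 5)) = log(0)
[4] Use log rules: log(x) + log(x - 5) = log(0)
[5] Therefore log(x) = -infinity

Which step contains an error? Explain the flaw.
Step 3: Take log of both sides: log(x(x - 5)) = log(0)

Step 3 takes the logarithm of both sides, resulting in log(0) on the right side. The logarithm is only defined for positive numbers; log(0) is undefined (approaches negative infinity). This operation is invalid.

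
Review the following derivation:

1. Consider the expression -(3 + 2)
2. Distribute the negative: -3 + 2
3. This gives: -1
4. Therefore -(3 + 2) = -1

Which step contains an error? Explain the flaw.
Step 2: Distribute the negative: -3 + 2

Step 2 incorrectly distributes the negative sign. The correct distribution is -(3 + 2) = -3 - 2 = -5. The negative must be applied to both terms, not just the first. The error treats -(3 + 2) as -3 + 2, which equals -1 instead of -5.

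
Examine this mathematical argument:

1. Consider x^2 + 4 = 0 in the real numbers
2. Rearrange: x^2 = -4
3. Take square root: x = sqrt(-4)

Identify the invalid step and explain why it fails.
Step 3: Take square root: x = sqrt(-4)

Step 3 takes the square root of -4, which is negative. In the real number system, the square root of a negative number is undefined. The equation x^2 + 4 = 0 has no real solutions. Square roots of negative numbers only exist in the complex numbers.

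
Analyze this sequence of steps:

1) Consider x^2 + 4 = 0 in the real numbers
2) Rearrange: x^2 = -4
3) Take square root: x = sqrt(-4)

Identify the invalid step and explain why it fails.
Step 3: Take square root: x = sqrt(-4)

Step 3 takes the square root of -4, which is negative. In the real number system, the square root of a negative number is undefined. The equation x^2 + 4 = 0 has no real solutions. Square roots of negative numbers only exist in the complex numbers.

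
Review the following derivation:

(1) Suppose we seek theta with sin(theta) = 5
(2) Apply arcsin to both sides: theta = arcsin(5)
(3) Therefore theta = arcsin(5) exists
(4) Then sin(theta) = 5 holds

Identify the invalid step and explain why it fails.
Step 2: Apply arcsin to both sides: theta = arcsin(5)

Step 2 applies arcsin to 5. However, arcsin(x) is only defined for x in [-1, 1] because sin(theta) can only produce values in that range. Since |5| > 1, arcsin(5) is undefined. There is no angle whose sine equals 5.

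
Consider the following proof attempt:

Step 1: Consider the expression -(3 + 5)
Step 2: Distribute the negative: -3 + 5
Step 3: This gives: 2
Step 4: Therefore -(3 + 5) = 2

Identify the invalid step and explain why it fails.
Step 2: Distribute the negative: -3 + 5

Step 2 incorrectly distributes the negative sign. The correct distribution is -(3 + 5) = -3 - 5 = -8. The negative must be applied to both terms, not just the first. The error treats -(3 + 5) as -3 + 5, which equals 2 instead of -8.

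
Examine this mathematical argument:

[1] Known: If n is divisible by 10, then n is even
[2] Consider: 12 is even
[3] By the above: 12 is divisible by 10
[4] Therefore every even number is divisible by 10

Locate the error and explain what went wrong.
Step 3: By the above: 12 is divisible by 10

Step 3 commits the fallacy of affirming the consequent. The known fact 'divisible by 10 → even' does NOT imply 'even → divisible by 10'. That would be the converse, which is false. For example, 12 is even but 12 ÷ 10 = 1.20, which is not an integer.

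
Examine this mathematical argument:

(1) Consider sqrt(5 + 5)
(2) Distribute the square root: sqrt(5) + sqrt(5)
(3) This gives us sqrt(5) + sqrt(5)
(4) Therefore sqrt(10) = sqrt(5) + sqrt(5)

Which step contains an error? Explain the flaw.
Step 2: Distribute the square root: sqrt(5) + sqrt(5)

Step 2 incorrectly 'distributes' the square root over addition. The square root function does not distribute: sqrt(a + b) ≠ sqrt(a) + sqrt(b). In fact, sqrt(5 + 5) = sqrt(10) ≈ 3.1623, while sqrt(5) + sqrt(5) ≈ 4.4721.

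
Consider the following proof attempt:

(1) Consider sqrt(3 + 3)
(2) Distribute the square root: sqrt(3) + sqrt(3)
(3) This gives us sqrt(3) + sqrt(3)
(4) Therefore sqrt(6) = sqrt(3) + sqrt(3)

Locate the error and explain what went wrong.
Step 2: Distribute the square root: sqrt(3) + sqrt(3)

Step 2 incorrectly 'distributes' the square root over addition. The square root function does not distribute: sqrt(a + b) ≠ sqrt(a) + sqrt(b). In fact, sqrt(3 + 3) = sqrt(6) ≈ 2.4495, while sqrt(3) + sqrt(3) ≈ 3.4641.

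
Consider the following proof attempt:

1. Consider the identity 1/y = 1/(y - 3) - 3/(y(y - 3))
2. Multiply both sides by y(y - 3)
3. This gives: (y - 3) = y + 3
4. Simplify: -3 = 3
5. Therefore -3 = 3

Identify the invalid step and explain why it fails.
Step 3: This gives: (y - 3) = y + 3

Step 3 makes a sign error when clearing denominators. Multiplying -3/(y(y - 3)) by y(y - 3) gives -3, not +3. The correct result is (y - 3) = y - 3, which is trivially true, not (y - 3) = y + 3. (Step 1 is a valid identity: 1/(y - 3) - 3/(y(y - 3)) = (y - 3)/(y(y - 3)) = 1/y.)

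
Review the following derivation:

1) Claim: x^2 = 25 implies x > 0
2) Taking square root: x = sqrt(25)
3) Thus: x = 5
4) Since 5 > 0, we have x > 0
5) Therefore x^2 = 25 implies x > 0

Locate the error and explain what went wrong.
Step 2: Taking square root: x = sqrt(25)

Step 2 takes the square root and assumes the positive root only. The equation x^2 = 25 actually has two solutions: x = 5 and x = -5. The proof silently assumes x > 0 without justification, then uses this assumption to conclude x > 0, which is circular. The counterexample x = -5 shows the claim is false.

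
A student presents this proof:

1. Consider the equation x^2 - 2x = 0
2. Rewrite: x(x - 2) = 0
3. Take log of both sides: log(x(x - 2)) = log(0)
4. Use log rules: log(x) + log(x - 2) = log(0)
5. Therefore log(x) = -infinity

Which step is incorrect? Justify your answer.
Step 3: Take log of both sides: log(x(x - 2)) = log(0)

Step 3 takes the logarithm of both sides, resulting in log(0) on the right side. The logarithm is only defined for positive numbers; log(0) is undefined (approaches negative infinity). This operation is invalid.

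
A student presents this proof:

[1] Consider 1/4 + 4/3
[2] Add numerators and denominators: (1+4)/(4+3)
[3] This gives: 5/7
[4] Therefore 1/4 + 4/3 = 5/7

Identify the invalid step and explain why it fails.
Step 2: Add numerators and denominators: (1+4)/(4+3)

Step 2 incorrectly adds fractions by separately adding numerators and denominators. This is wrong. The correct method requires a common denominator: 1/4 + 4/3 = (1×3 + 4×4)/(4×3) = 19/12 = 19/12. The method used gives 5/7, which is different.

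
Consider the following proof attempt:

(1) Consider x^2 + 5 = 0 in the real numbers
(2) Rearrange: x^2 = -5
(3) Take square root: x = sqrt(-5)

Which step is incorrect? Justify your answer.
Step 3: Take square root: x = sqrt(-5)

Step 3 takes the square root of -5, which is negative. In the real number system, the square root of a negative number is undefined. The equation x^2 + 5 = 0 has no real solutions. Square roots of negative numbers only exist in the complex numbers.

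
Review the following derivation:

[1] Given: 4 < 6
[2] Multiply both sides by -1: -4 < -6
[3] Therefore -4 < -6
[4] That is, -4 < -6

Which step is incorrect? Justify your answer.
Step 2: Multiply both sides by -1: -4 < -6

Step 2 multiplies both sides by -1 but fails to reverse the inequality sign. When multiplying (or dividing) an inequality by a negative number, the direction must be reversed. Since 4 < 6, we should get -4 > -6, i.e., -4 > -6.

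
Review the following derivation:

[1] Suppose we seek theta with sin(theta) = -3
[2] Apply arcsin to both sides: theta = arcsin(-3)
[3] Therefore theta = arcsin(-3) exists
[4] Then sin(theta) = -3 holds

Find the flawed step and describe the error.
Step 2: Apply arcsin to both sides: theta = arcsin(-3)

Step 2 applies arcsin to -3. However, arcsin(x) is only defined for x in [-1, 1] because sin(theta) can only produce values in that range. Since |-3| > 1, arcsin(-3) is undefined. There is no angle whose sine equals -3.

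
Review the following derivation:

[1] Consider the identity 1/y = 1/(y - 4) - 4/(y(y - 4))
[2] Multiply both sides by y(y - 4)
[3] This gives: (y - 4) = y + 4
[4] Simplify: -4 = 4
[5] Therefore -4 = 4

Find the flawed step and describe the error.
Step 3: This gives: (y - 4) = y + 4

Step 3 makes a sign error when clearing denominators. Multiplying -4/(y(y - 4)) by y(y - 4) gives -4, not +4. The correct result is (y - 4) = y - 4, which is trivially true, not (y - 4) = y + 4. (Step 1 is a valid identity: 1/(y - 4) - 4/(y(y - 4)) = (y - 4)/(y(y - 4)) = 1/y.)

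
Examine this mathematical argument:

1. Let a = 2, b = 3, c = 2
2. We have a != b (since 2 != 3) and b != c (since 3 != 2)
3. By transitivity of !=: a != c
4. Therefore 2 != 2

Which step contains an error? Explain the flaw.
Step 3: By transitivity of !=: a != c

Step 3 incorrectly applies transitivity to the '!=' relation. Transitivity states: if a R b and b R c, then a R c. However, '!=' is not transitive. Counterexample: 2 != 3 and 3 != 2, but 2 = 2 (both equal 2). Transitivity holds for relations like <, <=, =, but not for !=.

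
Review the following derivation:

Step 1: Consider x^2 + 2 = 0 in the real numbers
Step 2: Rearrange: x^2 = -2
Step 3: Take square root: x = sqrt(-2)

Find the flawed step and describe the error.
Step 3: Take square root: x = sqrt(-2)

Step 3 takes the square root of -2, which is negative. In the real number system, the square root of a negative number is undefined. The equation x^2 + 2 = 0 has no real solutions. Square roots of negative numbers only exist in the complex numbers.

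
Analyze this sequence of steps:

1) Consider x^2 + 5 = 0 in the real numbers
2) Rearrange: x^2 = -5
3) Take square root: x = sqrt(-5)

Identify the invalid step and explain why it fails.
Step 3: Take square root: x = sqrt(-5)

Step 3 takes the square root of -5, which is negative. In the real number system, the square root of a negative number is undefined. The equation x^2 + 5 = 0 has no real solutions. Square roots of negative numbers only exist in the complex numbers.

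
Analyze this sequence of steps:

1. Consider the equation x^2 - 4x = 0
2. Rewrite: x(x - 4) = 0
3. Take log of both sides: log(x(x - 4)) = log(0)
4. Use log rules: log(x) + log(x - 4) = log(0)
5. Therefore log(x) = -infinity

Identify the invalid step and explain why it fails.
Step 3: Take log of both sides: log(x(x - 4)) = log(0)

Step 3 takes the logarithm of both sides, resulting in log(0) on the right side. The logarithm is only defined for positive numbers; log(0) is undefined (approaches negative infinity). This operation is invalid.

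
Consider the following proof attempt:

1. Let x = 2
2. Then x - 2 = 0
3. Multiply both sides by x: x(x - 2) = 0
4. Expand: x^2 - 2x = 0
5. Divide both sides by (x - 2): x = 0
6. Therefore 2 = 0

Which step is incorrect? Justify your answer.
Step 5: Divide both sides by (x - 2): x = 0

Step 5 divides both sides by (x - 2). However, since x = 2, we have (x - 2) = 0. Division by zero is undefined, making this step invalid.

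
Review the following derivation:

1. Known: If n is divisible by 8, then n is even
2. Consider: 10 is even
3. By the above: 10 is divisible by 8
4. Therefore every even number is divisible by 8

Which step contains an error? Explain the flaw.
Step 3: By the above: 10 is divisible by 8

Step 3 commits the fallacy of affirming the consequent. The known fact 'divisible by 8 → even' does NOT imply 'even → divisible by 8'. That would be the converse, which is false. For example, 10 is even but 10 ÷ 8 = 1.25, which is not an integer.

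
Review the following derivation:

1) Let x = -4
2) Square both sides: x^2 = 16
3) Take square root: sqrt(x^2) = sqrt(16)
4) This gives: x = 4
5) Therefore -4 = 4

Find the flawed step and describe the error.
Step 4: This gives: x = 4

Step 4 incorrectly states that sqrt(x^2) = x. The correct identity is sqrt(x^2) = |x|. Since x = -4 < 0, we have sqrt(x^2) = |-4| = 4, not x = -4.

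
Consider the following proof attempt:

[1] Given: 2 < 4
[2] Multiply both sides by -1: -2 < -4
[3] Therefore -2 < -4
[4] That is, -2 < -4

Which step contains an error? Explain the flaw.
Step 2: Multiply both sides by -1: -2 < -4

Step 2 multiplies both sides by -1 but fails to reverse the inequality sign. When multiplying (or dividing) an inequality by a negative number, the direction must be reversed. Since 2 < 4, we should get -2 > -4, i.e., -2 > -4.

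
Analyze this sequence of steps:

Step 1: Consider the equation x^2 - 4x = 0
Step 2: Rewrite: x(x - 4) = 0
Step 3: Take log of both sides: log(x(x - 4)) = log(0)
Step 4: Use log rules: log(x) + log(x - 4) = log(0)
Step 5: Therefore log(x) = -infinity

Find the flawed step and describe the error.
Step 3: Take log of both sides: log(x(x - 4)) = log(0)

Step 3 takes the logarithm of both sides, resulting in log(0) on the right side. The logarithm is only defined for positive numbers; log(0) is undefined (approaches negative infinity). This operation is invalid.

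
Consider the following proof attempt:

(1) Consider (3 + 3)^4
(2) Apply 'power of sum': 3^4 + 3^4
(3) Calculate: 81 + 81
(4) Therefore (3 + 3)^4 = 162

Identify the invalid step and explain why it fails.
Step 2: Apply 'power of sum': 3^4 + 3^4

Step 2 incorrectly applies a non-existent rule '(a+b)^n = a^n + b^n'. This is false in general. The correct expansion uses the binomial theorem. The actual value is (3 + 3)^4 = 6^4 = 1296, not 162.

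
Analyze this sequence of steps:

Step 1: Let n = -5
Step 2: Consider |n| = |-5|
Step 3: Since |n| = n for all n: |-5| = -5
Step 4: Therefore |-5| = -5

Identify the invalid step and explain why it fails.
Step 3: Since |n| = n for all n: |-5| = -5

Step 3 incorrectly states that |n| = n for all n. The correct definition is |n| = n when n >= 0, and |n| = -n when n < 0. Since -5 < 0, we have |-5| = -(-5) = 5, not -5.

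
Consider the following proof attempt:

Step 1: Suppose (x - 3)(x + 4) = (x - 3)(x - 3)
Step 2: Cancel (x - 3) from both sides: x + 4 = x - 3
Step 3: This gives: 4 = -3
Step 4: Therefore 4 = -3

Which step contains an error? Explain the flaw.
Step 2: Cancel (x - 3) from both sides: x + 4 = x - 3

Step 2 cancels (x - 3) from both sides. This is only valid if (x - 3) ≠ 0, i.e., x ≠ 3. When x = 3, both sides equal zero regardless of the other factors. The correct approach requires considering x = 3 as a separate case.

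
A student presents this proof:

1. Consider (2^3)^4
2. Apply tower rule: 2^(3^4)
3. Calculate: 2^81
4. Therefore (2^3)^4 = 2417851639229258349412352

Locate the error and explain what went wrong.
Step 2: Apply tower rule: 2^(3^4)

Step 2 incorrectly states that (a^b)^c = a^(b^c). The correct rule is (a^b)^c = a^(b×c). The actual value is (2^3)^4 = 2^12 = 4096, not 2^81 = 2417851639229258349412352.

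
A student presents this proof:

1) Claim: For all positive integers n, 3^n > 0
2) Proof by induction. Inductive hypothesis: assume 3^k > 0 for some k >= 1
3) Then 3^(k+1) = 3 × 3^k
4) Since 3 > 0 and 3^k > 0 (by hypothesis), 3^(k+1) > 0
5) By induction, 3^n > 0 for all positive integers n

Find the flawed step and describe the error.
Step 5: By induction, 3^n > 0 for all positive integers n

Step 5 concludes the proof by induction, but no base case was ever established. A valid induction proof requires: (1) a base case proving 3^1 > 0, and (2) an inductive step showing IF 3^k > 0 THEN 3^(k+1) > 0. Steps 2-4 correctly establish the inductive step, but without the base case the conclusion in step 5 does not follow.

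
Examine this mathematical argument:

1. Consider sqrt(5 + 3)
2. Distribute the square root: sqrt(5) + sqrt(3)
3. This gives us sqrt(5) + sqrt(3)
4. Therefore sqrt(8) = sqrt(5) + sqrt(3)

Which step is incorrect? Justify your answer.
Step 2: Distribute the square root: sqrt(5) + sqrt(3)

Step 2 incorrectly 'distributes' the square root over addition. The square root function does not distribute: sqrt(a + b) ≠ sqrt(a) + sqrt(b). In fact, sqrt(5 + 3) = sqrt(8) ≈ 2.8284, while sqrt(5) + sqrt(3) ≈ 3.9681.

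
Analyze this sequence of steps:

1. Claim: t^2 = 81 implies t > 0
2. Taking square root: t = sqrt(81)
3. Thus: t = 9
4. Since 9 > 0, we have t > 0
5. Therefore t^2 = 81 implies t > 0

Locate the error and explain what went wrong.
Step 2: Taking square root: t = sqrt(81)

Step 2 takes the square root and assumes the positive root only. The equation t^2 = 81 actually has two solutions: t = 9 and t = -9. The proof silently assumes t > 0 without justification, then uses this assumption to conclude t > 0, which is circular. The counterexample t = -9 shows the claim is false.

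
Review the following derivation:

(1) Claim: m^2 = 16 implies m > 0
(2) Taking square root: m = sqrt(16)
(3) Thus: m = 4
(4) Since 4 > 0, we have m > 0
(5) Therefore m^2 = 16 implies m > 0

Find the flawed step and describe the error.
Step 2: Taking square root: m = sqrt(16)

Step 2 takes the square root and assumes the positive root only. The equation m^2 = 16 actually has two solutions: m = 4 and m = -4. The proof silently assumes m > 0 without justification, then uses this assumption to conclude m > 0, which is circular. The counterexample m = -4 shows the claim is false.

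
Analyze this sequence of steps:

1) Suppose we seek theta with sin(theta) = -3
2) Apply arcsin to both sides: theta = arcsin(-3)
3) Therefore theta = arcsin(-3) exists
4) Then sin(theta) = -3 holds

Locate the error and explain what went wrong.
Step 2: Apply arcsin to both sides: theta = arcsin(-3)

Step 2 applies arcsin to -3. However, arcsin(x) is only defined for x in [-1, 1] because sin(theta) can only produce values in that range. Since |-3| > 1, arcsin(-3) is undefined. There is no angle whose sine equals -3.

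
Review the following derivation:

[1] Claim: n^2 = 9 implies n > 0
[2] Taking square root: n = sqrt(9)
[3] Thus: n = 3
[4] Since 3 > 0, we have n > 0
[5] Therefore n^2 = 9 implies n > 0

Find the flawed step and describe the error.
Step 2: Taking square root: n = sqrt(9)

Step 2 takes the square root and assumes the positive root only. The equation n^2 = 9 actually has two solutions: n = 3 and n = -3. The proof silently assumes n > 0 without justification, then uses this assumption to conclude n > 0, which is circular. The counterexample n = -3 shows the claim is false.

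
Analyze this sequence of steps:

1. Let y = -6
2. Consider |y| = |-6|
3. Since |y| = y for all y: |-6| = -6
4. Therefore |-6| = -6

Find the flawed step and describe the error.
Step 3: Since |y| = y for all y: |-6| = -6

Step 3 incorrectly states that |y| = y for all y. The correct definition is |y| = y when y >= 0, and |y| = -y when y < 0. Since -6 < 0, we have |-6| = -(-6) = 6, not -6.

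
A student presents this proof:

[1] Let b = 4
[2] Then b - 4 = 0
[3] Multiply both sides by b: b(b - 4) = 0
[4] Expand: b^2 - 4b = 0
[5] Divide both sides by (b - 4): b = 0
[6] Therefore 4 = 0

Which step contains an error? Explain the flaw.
Step 5: Divide both sides by (b - 4): b = 0

Step 5 divides both sides by (b - 4). However, since b = 4, we have (b - 4) = 0. Division by zero is undefined, making this step invalid.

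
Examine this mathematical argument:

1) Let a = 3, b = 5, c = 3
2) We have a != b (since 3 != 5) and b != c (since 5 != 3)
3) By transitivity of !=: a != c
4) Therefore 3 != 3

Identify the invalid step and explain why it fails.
Step 3: By transitivity of !=: a != c

Step 3 incorrectly applies transitivity to the '!=' relation. Transitivity states: if a R b and b R c, then a R c. However, '!=' is not transitive. Counterexample: 3 != 5 and 5 != 3, but 3 = 3 (both equal 3). Transitivity holds for relations like <, <=, =, but not for !=.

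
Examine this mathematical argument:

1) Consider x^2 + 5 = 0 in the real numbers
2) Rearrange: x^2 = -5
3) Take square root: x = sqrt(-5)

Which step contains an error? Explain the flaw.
Step 3: Take square root: x = sqrt(-5)

Step 3 takes the square root of -5, which is negative. In the real number system, the square root of a negative number is undefined. The equation x^2 + 5 = 0 has no real solutions. Square roots of negative numbers only exist in the complex numbers.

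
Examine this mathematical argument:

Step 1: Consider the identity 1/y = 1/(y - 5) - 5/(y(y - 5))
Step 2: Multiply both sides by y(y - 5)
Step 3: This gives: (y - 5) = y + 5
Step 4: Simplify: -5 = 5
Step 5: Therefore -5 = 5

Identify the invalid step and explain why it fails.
Step 3: This gives: (y - 5) = y + 5

Step 3 makes a sign error when clearing denominators. Multiplying -5/(y(y - 5)) by y(y - 5) gives -5, not +5. The correct result is (y - 5) = y - 5, which is trivially true, not (y - 5) = y + 5. (Step 1 is a valid identity: 1/(y - 5) - 5/(y(y - 5)) = (y - 5)/(y(y - 5)) = 1/y.)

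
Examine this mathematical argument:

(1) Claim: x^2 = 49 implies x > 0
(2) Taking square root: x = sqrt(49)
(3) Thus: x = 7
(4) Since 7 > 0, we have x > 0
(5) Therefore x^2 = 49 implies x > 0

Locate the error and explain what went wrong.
Step 2: Taking square root: x = sqrt(49)

Step 2 takes the square root and assumes the positive root only. The equation x^2 = 49 actually has two solutions: x = 7 and x = -7. The proof silently assumes x > 0 without justification, then uses this assumption to conclude x > 0, which is circular. The counterexample x = -7 shows the claim is false.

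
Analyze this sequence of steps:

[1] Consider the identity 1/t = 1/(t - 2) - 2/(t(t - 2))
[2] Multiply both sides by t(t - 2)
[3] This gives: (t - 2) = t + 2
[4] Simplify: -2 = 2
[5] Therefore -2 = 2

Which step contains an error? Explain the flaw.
Step 3: This gives: (t - 2) = t + 2

Step 3 makes a sign error when clearing denominators. Multiplying -2/(t(t - 2)) by t(t - 2) gives -2, not +2. The correct result is (t - 2) = t - 2, which is trivially true, not (t - 2) = t + 2. (Step 1 is a valid identity: 1/(t - 2) - 2/(t(t - 2)) = (t - 2)/(t(t - 2)) = 1/t.)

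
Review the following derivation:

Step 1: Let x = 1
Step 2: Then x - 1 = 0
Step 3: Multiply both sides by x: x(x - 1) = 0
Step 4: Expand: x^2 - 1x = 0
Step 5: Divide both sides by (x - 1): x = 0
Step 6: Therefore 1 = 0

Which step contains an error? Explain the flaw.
Step 5: Divide both sides by (x - 1): x = 0

Step 5 divides both sides by (x - 1). However, since x = 1, we have (x - 1) = 0. Division by zero is undefined, making this step invalid.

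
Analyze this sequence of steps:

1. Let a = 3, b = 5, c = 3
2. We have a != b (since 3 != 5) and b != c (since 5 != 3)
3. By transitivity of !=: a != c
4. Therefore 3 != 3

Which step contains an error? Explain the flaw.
Step 3: By transitivity of !=: a != c

Step 3 incorrectly applies transitivity to the '!=' relation. Transitivity states: if a R b and b R c, then a R c. However, '!=' is not transitive. Counterexample: 3 != 5 and 5 != 3, but 3 = 3 (both equal 3). Transitivity holds for relations like <, <=, =, but not for !=.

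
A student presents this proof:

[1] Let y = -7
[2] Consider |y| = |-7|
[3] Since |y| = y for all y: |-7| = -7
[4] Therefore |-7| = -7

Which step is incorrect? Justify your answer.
Step 3: Since |y| = y for all y: |-7| = -7

Step 3 incorrectly states that |y| = y for all y. The correct definition is |y| = y when y >= 0, and |y| = -y when y < 0. Since -7 < 0, we have |-7| = -(-7) = 7, not -7.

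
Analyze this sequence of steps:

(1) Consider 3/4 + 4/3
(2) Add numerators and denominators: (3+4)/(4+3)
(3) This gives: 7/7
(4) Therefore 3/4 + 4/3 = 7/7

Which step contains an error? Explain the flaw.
Step 2: Add numerators and denominators: (3+4)/(4+3)

Step 2 incorrectly adds fractions by separately adding numerators and denominators. This is wrong. The correct method requires a common denominator: 3/4 + 4/3 = (3×3 + 4×4)/(4×3) = 25/12 = 25/12. The method used gives 7/7, which is different.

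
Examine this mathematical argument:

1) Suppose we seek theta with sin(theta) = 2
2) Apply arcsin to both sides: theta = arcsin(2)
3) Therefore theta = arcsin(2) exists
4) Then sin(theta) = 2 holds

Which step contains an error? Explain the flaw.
Step 2: Apply arcsin to both sides: theta = arcsin(2)

Step 2 applies arcsin to 2. However, arcsin(x) is only defined for x in [-1, 1] because sin(theta) can only produce values in that range. Since |2| > 1, arcsin(2) is undefined. There is no angle whose sine equals 2.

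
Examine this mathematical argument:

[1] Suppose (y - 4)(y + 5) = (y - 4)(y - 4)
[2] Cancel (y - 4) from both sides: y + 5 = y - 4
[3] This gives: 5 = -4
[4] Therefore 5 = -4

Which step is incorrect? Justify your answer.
Step 2: Cancel (y - 4) from both sides: y + 5 = y - 4

Step 2 cancels (y - 4) from both sides. This is only valid if (y - 4) ≠ 0, i.e., y ≠ 4. When y = 4, both sides equal zero regardless of the other factors. The correct approach requires considering y = 4 as a separate case.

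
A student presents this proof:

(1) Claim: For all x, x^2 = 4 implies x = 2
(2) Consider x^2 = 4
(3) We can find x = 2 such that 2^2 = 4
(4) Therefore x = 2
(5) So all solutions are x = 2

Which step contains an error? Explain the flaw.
Step 4: Therefore x = 2

Step 4 incorrectly concludes that x = 2 is the only solution. The proof shows that x = 2 is A solution (existence), but does not show it is the ONLY solution (uniqueness). In fact, x = -2 is also a solution since (-2)^2 = 4. Finding one solution doesn't prove there are no others.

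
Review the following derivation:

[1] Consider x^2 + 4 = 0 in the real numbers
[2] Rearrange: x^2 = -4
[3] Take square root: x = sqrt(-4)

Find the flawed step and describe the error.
Step 3: Take square root: x = sqrt(-4)

Step 3 takes the square root of -4, which is negative. In the real number system, the square root of a negative number is undefined. The equation x^2 + 4 = 0 has no real solutions. Square roots of negative numbers only exist in the complex numbers.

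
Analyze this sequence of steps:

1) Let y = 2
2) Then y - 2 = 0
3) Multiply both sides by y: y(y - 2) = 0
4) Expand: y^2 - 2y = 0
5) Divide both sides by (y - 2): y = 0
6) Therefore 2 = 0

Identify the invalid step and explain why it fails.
Step 5: Divide both sides by (y - 2): y = 0

Step 5 divides both sides by (y - 2). However, since y = 2, we have (y - 2) = 0. Division by zero is undefined, making this step invalid.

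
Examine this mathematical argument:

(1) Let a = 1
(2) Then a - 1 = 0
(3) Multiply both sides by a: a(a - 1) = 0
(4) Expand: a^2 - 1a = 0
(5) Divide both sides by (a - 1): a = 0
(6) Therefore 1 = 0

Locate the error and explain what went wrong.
Step 5: Divide both sides by (a - 1): a = 0

Step 5 divides both sides by (a - 1). However, since a = 1, we have (a - 1) = 0. Division by zero is undefined, making this step invalid.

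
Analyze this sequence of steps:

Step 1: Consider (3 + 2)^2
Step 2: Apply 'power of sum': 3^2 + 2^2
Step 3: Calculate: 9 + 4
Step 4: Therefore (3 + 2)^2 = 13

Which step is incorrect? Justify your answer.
Step 2: Apply 'power of sum': 3^2 + 2^2

Step 2 incorrectly applies a non-existent rule '(a+b)^n = a^n + b^n'. This is false in general. The correct expansion uses the binomial theorem. The actual value is (3 + 2)^2 = 5^2 = 25, not 13.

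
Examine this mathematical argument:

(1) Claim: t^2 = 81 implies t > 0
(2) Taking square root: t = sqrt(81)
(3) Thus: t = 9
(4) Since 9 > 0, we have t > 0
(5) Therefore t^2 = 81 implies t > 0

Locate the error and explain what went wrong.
Step 2: Taking square root: t = sqrt(81)

Step 2 takes the square root and assumes the positive root only. The equation t^2 = 81 actually has two solutions: t = 9 and t = -9. The proof silently assumes t > 0 without justification, then uses this assumption to conclude t > 0, which is circular. The counterexample t = -9 shows the claim is false.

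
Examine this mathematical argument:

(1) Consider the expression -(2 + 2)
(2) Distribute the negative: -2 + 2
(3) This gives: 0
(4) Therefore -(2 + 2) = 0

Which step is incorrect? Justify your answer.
Step 2: Distribute the negative: -2 + 2

Step 2 incorrectly distributes the negative sign. The correct distribution is -(2 + 2) = -2 - 2 = -4. The negative must be applied to both terms, not just the first. The error treats -(2 + 2) as -2 + 2, which equals 0 instead of -4.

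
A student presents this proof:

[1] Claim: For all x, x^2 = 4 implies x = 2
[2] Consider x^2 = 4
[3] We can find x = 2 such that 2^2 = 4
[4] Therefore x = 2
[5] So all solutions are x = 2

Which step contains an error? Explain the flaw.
Step 4: Therefore x = 2

Step 4 incorrectly concludes that x = 2 is the only solution. The proof shows that x = 2 is A solution (existence), but does not show it is the ONLY solution (uniqueness). In fact, x = -2 is also a solution since (-2)^2 = 4. Finding one solution doesn't prove there are no others.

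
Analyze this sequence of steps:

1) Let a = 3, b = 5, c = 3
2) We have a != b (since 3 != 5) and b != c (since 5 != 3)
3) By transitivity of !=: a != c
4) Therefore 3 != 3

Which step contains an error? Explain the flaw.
Step 3: By transitivity of !=: a != c

Step 3 incorrectly applies transitivity to the '!=' relation. Transitivity states: if a R b and b R c, then a R c. However, '!=' is not transitive. Counterexample: 3 != 5 and 5 != 3, but 3 = 3 (both equal 3). Transitivity holds for relations like <, <=, =, but not for !=.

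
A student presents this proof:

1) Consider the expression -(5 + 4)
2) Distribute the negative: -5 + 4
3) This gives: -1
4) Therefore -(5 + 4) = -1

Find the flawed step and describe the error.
Step 2: Distribute the negative: -5 + 4

Step 2 incorrectly distributes the negative sign. The correct distribution is -(5 + 4) = -5 - 4 = -9. The negative must be applied to both terms, not just the first. The error treats -(5 + 4) as -5 + 4, which equals -1 instead of -9.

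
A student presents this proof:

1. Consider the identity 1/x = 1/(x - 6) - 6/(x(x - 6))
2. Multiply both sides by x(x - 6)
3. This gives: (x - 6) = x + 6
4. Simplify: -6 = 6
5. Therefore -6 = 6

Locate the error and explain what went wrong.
Step 3: This gives: (x - 6) = x + 6

Step 3 makes a sign error when clearing denominators. Multiplying -6/(x(x - 6)) by x(x - 6) gives -6, not +6. The correct result is (x - 6) = x - 6, which is trivially true, not (x - 6) = x + 6. (Step 1 is a valid identity: 1/(x - 6) - 6/(x(x - 6)) = (x - 6)/(x(x - 6)) = 1/x.)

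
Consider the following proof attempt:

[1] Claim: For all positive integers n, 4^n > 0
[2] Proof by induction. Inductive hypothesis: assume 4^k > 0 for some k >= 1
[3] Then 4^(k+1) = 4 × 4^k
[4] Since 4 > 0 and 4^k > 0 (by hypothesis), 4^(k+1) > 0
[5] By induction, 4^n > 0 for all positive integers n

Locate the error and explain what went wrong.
Step 5: By induction, 4^n > 0 for all positive integers n

Step 5 concludes the proof by induction, but no base case was ever established. A valid induction proof requires: (1) a base case proving 4^1 > 0, and (2) an inductive step showing IF 4^k > 0 THEN 4^(k+1) > 0. Steps 2-4 correctly establish the inductive step, but without the base case the conclusion in step 5 does not follow.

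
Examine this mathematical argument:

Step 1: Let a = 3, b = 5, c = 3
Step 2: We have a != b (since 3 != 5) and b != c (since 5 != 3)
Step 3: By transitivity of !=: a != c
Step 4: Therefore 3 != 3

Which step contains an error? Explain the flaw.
Step 3: By transitivity of !=: a != c

Step 3 incorrectly applies transitivity to the '!=' relation. Transitivity states: if a R b and b R c, then a R c. However, '!=' is not transitive. Counterexample: 3 != 5 and 5 != 3, but 3 = 3 (both equal 3). Transitivity holds for relations like <, <=, =, but not for !=.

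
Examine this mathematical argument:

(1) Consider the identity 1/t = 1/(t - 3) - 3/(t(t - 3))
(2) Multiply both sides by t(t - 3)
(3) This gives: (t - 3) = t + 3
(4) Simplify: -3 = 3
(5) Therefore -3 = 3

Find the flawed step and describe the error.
Step 3: This gives: (t - 3) = t + 3

Step 3 makes a sign error when clearing denominators. Multiplying -3/(t(t - 3)) by t(t - 3) gives -3, not +3. The correct result is (t - 3) = t - 3, which is trivially true, not (t - 3) = t + 3. (Step 1 is a valid identity: 1/(t - 3) - 3/(t(t - 3)) = (t - 3)/(t(t - 3)) = 1/t.)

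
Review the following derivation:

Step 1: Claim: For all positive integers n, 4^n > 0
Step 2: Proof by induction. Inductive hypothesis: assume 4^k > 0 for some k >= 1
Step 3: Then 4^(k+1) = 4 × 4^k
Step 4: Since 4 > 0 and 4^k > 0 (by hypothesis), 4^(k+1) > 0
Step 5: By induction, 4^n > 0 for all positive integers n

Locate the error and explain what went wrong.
Step 5: By induction, 4^n > 0 for all positive integers n

Step 5 concludes the proof by induction, but no base case was ever established. A valid induction proof requires: (1) a base case proving 4^1 > 0, and (2) an inductive step showing IF 4^k > 0 THEN 4^(k+1) > 0. Steps 2-4 correctly establish the inductive step, but without the base case the conclusion in step 5 does not follow.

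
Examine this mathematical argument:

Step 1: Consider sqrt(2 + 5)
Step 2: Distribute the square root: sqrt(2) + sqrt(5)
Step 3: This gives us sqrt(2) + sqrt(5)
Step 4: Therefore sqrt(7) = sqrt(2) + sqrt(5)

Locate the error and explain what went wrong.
Step 2: Distribute the square root: sqrt(2) + sqrt(5)

Step 2 incorrectly 'distributes' the square root over addition. The square root function does not distribute: sqrt(a + b) ≠ sqrt(a) + sqrt(b). In fact, sqrt(2 + 5) = sqrt(7) ≈ 2.6458, while sqrt(2) + sqrt(5) ≈ 3.6503.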